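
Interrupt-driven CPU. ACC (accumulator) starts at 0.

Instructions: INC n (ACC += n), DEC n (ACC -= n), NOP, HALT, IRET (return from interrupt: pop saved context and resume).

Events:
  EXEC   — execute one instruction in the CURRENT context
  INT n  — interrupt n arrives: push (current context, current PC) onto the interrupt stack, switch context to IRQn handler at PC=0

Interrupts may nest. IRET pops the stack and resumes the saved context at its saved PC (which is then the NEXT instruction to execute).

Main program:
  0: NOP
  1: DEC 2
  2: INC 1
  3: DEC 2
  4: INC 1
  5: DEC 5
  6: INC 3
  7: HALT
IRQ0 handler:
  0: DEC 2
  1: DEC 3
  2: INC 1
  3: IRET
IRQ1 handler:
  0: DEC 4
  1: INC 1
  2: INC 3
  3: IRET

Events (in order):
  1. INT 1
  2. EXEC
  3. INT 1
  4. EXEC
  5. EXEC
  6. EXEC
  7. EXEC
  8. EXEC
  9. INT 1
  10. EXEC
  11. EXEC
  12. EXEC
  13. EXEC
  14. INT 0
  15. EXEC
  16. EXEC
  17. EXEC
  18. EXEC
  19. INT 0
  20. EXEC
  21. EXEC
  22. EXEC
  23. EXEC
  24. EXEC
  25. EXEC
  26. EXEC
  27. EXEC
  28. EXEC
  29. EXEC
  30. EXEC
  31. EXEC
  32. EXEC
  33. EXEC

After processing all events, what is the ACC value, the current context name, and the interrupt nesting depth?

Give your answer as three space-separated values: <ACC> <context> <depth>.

Answer: -12 MAIN 0

Derivation:
Event 1 (INT 1): INT 1 arrives: push (MAIN, PC=0), enter IRQ1 at PC=0 (depth now 1)
Event 2 (EXEC): [IRQ1] PC=0: DEC 4 -> ACC=-4
Event 3 (INT 1): INT 1 arrives: push (IRQ1, PC=1), enter IRQ1 at PC=0 (depth now 2)
Event 4 (EXEC): [IRQ1] PC=0: DEC 4 -> ACC=-8
Event 5 (EXEC): [IRQ1] PC=1: INC 1 -> ACC=-7
Event 6 (EXEC): [IRQ1] PC=2: INC 3 -> ACC=-4
Event 7 (EXEC): [IRQ1] PC=3: IRET -> resume IRQ1 at PC=1 (depth now 1)
Event 8 (EXEC): [IRQ1] PC=1: INC 1 -> ACC=-3
Event 9 (INT 1): INT 1 arrives: push (IRQ1, PC=2), enter IRQ1 at PC=0 (depth now 2)
Event 10 (EXEC): [IRQ1] PC=0: DEC 4 -> ACC=-7
Event 11 (EXEC): [IRQ1] PC=1: INC 1 -> ACC=-6
Event 12 (EXEC): [IRQ1] PC=2: INC 3 -> ACC=-3
Event 13 (EXEC): [IRQ1] PC=3: IRET -> resume IRQ1 at PC=2 (depth now 1)
Event 14 (INT 0): INT 0 arrives: push (IRQ1, PC=2), enter IRQ0 at PC=0 (depth now 2)
Event 15 (EXEC): [IRQ0] PC=0: DEC 2 -> ACC=-5
Event 16 (EXEC): [IRQ0] PC=1: DEC 3 -> ACC=-8
Event 17 (EXEC): [IRQ0] PC=2: INC 1 -> ACC=-7
Event 18 (EXEC): [IRQ0] PC=3: IRET -> resume IRQ1 at PC=2 (depth now 1)
Event 19 (INT 0): INT 0 arrives: push (IRQ1, PC=2), enter IRQ0 at PC=0 (depth now 2)
Event 20 (EXEC): [IRQ0] PC=0: DEC 2 -> ACC=-9
Event 21 (EXEC): [IRQ0] PC=1: DEC 3 -> ACC=-12
Event 22 (EXEC): [IRQ0] PC=2: INC 1 -> ACC=-11
Event 23 (EXEC): [IRQ0] PC=3: IRET -> resume IRQ1 at PC=2 (depth now 1)
Event 24 (EXEC): [IRQ1] PC=2: INC 3 -> ACC=-8
Event 25 (EXEC): [IRQ1] PC=3: IRET -> resume MAIN at PC=0 (depth now 0)
Event 26 (EXEC): [MAIN] PC=0: NOP
Event 27 (EXEC): [MAIN] PC=1: DEC 2 -> ACC=-10
Event 28 (EXEC): [MAIN] PC=2: INC 1 -> ACC=-9
Event 29 (EXEC): [MAIN] PC=3: DEC 2 -> ACC=-11
Event 30 (EXEC): [MAIN] PC=4: INC 1 -> ACC=-10
Event 31 (EXEC): [MAIN] PC=5: DEC 5 -> ACC=-15
Event 32 (EXEC): [MAIN] PC=6: INC 3 -> ACC=-12
Event 33 (EXEC): [MAIN] PC=7: HALT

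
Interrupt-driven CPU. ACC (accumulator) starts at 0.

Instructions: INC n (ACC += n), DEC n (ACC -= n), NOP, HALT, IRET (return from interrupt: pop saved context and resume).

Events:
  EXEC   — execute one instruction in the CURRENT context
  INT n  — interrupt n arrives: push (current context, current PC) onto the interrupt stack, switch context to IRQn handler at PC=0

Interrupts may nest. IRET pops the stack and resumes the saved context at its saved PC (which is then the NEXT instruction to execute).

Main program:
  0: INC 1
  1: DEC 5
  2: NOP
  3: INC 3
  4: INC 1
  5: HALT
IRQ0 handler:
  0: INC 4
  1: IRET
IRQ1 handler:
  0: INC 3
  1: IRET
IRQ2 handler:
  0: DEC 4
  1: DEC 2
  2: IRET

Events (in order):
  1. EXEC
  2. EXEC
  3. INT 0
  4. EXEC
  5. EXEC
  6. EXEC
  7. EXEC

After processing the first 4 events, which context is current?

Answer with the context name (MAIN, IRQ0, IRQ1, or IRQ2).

Answer: IRQ0

Derivation:
Event 1 (EXEC): [MAIN] PC=0: INC 1 -> ACC=1
Event 2 (EXEC): [MAIN] PC=1: DEC 5 -> ACC=-4
Event 3 (INT 0): INT 0 arrives: push (MAIN, PC=2), enter IRQ0 at PC=0 (depth now 1)
Event 4 (EXEC): [IRQ0] PC=0: INC 4 -> ACC=0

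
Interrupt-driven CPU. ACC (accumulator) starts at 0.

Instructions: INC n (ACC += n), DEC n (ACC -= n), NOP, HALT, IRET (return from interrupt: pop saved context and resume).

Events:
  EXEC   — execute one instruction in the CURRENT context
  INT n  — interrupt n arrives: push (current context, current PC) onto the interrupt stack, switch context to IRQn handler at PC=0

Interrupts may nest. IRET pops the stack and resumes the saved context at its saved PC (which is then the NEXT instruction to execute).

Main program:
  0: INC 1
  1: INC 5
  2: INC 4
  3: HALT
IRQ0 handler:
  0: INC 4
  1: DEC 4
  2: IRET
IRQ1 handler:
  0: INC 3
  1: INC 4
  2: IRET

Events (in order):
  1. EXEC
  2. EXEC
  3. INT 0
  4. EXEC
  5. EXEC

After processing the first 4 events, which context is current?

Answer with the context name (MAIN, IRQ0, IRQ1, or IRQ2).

Answer: IRQ0

Derivation:
Event 1 (EXEC): [MAIN] PC=0: INC 1 -> ACC=1
Event 2 (EXEC): [MAIN] PC=1: INC 5 -> ACC=6
Event 3 (INT 0): INT 0 arrives: push (MAIN, PC=2), enter IRQ0 at PC=0 (depth now 1)
Event 4 (EXEC): [IRQ0] PC=0: INC 4 -> ACC=10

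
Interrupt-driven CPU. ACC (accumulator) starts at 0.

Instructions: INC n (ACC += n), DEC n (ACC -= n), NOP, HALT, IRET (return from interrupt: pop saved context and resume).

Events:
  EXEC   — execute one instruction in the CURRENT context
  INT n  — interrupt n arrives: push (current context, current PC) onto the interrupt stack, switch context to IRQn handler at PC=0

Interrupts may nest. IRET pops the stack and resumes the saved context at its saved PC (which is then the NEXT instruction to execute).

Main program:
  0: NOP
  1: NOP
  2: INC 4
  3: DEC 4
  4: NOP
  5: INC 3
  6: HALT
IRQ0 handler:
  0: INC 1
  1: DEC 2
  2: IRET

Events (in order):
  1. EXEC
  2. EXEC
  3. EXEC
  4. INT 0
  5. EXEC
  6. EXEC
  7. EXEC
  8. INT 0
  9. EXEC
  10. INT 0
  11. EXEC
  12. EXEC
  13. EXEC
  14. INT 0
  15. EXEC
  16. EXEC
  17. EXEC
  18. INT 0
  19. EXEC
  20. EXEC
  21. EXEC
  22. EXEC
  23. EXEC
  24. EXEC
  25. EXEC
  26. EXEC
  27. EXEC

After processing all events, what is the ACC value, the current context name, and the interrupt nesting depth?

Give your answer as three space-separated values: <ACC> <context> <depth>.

Answer: -2 MAIN 0

Derivation:
Event 1 (EXEC): [MAIN] PC=0: NOP
Event 2 (EXEC): [MAIN] PC=1: NOP
Event 3 (EXEC): [MAIN] PC=2: INC 4 -> ACC=4
Event 4 (INT 0): INT 0 arrives: push (MAIN, PC=3), enter IRQ0 at PC=0 (depth now 1)
Event 5 (EXEC): [IRQ0] PC=0: INC 1 -> ACC=5
Event 6 (EXEC): [IRQ0] PC=1: DEC 2 -> ACC=3
Event 7 (EXEC): [IRQ0] PC=2: IRET -> resume MAIN at PC=3 (depth now 0)
Event 8 (INT 0): INT 0 arrives: push (MAIN, PC=3), enter IRQ0 at PC=0 (depth now 1)
Event 9 (EXEC): [IRQ0] PC=0: INC 1 -> ACC=4
Event 10 (INT 0): INT 0 arrives: push (IRQ0, PC=1), enter IRQ0 at PC=0 (depth now 2)
Event 11 (EXEC): [IRQ0] PC=0: INC 1 -> ACC=5
Event 12 (EXEC): [IRQ0] PC=1: DEC 2 -> ACC=3
Event 13 (EXEC): [IRQ0] PC=2: IRET -> resume IRQ0 at PC=1 (depth now 1)
Event 14 (INT 0): INT 0 arrives: push (IRQ0, PC=1), enter IRQ0 at PC=0 (depth now 2)
Event 15 (EXEC): [IRQ0] PC=0: INC 1 -> ACC=4
Event 16 (EXEC): [IRQ0] PC=1: DEC 2 -> ACC=2
Event 17 (EXEC): [IRQ0] PC=2: IRET -> resume IRQ0 at PC=1 (depth now 1)
Event 18 (INT 0): INT 0 arrives: push (IRQ0, PC=1), enter IRQ0 at PC=0 (depth now 2)
Event 19 (EXEC): [IRQ0] PC=0: INC 1 -> ACC=3
Event 20 (EXEC): [IRQ0] PC=1: DEC 2 -> ACC=1
Event 21 (EXEC): [IRQ0] PC=2: IRET -> resume IRQ0 at PC=1 (depth now 1)
Event 22 (EXEC): [IRQ0] PC=1: DEC 2 -> ACC=-1
Event 23 (EXEC): [IRQ0] PC=2: IRET -> resume MAIN at PC=3 (depth now 0)
Event 24 (EXEC): [MAIN] PC=3: DEC 4 -> ACC=-5
Event 25 (EXEC): [MAIN] PC=4: NOP
Event 26 (EXEC): [MAIN] PC=5: INC 3 -> ACC=-2
Event 27 (EXEC): [MAIN] PC=6: HALT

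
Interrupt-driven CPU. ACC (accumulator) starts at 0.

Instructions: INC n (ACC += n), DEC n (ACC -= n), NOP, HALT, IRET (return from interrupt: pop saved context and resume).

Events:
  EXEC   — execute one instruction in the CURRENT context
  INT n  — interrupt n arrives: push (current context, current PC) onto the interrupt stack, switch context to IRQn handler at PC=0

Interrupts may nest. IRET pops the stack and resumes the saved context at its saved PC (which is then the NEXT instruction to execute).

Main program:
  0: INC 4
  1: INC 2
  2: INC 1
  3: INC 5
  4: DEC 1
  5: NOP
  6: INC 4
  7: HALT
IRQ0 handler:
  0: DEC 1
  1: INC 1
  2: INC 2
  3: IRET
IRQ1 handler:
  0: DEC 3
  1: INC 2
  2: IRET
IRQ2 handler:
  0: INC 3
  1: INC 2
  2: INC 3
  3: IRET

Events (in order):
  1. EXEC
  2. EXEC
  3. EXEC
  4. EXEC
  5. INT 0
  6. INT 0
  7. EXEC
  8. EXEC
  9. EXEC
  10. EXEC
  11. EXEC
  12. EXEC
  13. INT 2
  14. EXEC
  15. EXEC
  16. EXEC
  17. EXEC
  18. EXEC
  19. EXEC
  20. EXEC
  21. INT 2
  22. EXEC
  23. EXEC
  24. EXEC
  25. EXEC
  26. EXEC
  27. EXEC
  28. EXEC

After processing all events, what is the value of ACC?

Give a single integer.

Event 1 (EXEC): [MAIN] PC=0: INC 4 -> ACC=4
Event 2 (EXEC): [MAIN] PC=1: INC 2 -> ACC=6
Event 3 (EXEC): [MAIN] PC=2: INC 1 -> ACC=7
Event 4 (EXEC): [MAIN] PC=3: INC 5 -> ACC=12
Event 5 (INT 0): INT 0 arrives: push (MAIN, PC=4), enter IRQ0 at PC=0 (depth now 1)
Event 6 (INT 0): INT 0 arrives: push (IRQ0, PC=0), enter IRQ0 at PC=0 (depth now 2)
Event 7 (EXEC): [IRQ0] PC=0: DEC 1 -> ACC=11
Event 8 (EXEC): [IRQ0] PC=1: INC 1 -> ACC=12
Event 9 (EXEC): [IRQ0] PC=2: INC 2 -> ACC=14
Event 10 (EXEC): [IRQ0] PC=3: IRET -> resume IRQ0 at PC=0 (depth now 1)
Event 11 (EXEC): [IRQ0] PC=0: DEC 1 -> ACC=13
Event 12 (EXEC): [IRQ0] PC=1: INC 1 -> ACC=14
Event 13 (INT 2): INT 2 arrives: push (IRQ0, PC=2), enter IRQ2 at PC=0 (depth now 2)
Event 14 (EXEC): [IRQ2] PC=0: INC 3 -> ACC=17
Event 15 (EXEC): [IRQ2] PC=1: INC 2 -> ACC=19
Event 16 (EXEC): [IRQ2] PC=2: INC 3 -> ACC=22
Event 17 (EXEC): [IRQ2] PC=3: IRET -> resume IRQ0 at PC=2 (depth now 1)
Event 18 (EXEC): [IRQ0] PC=2: INC 2 -> ACC=24
Event 19 (EXEC): [IRQ0] PC=3: IRET -> resume MAIN at PC=4 (depth now 0)
Event 20 (EXEC): [MAIN] PC=4: DEC 1 -> ACC=23
Event 21 (INT 2): INT 2 arrives: push (MAIN, PC=5), enter IRQ2 at PC=0 (depth now 1)
Event 22 (EXEC): [IRQ2] PC=0: INC 3 -> ACC=26
Event 23 (EXEC): [IRQ2] PC=1: INC 2 -> ACC=28
Event 24 (EXEC): [IRQ2] PC=2: INC 3 -> ACC=31
Event 25 (EXEC): [IRQ2] PC=3: IRET -> resume MAIN at PC=5 (depth now 0)
Event 26 (EXEC): [MAIN] PC=5: NOP
Event 27 (EXEC): [MAIN] PC=6: INC 4 -> ACC=35
Event 28 (EXEC): [MAIN] PC=7: HALT

Answer: 35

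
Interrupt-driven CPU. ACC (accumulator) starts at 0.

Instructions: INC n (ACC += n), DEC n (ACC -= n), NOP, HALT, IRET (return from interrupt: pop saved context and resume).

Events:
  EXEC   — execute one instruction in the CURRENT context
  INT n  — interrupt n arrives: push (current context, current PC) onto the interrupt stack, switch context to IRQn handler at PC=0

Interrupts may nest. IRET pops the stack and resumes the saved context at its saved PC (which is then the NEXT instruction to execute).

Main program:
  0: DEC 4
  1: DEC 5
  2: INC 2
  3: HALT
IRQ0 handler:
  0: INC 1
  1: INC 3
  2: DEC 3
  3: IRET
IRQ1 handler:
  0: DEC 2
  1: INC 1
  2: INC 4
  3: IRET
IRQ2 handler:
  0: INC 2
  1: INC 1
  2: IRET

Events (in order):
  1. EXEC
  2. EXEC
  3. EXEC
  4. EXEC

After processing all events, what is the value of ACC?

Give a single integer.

Answer: -7

Derivation:
Event 1 (EXEC): [MAIN] PC=0: DEC 4 -> ACC=-4
Event 2 (EXEC): [MAIN] PC=1: DEC 5 -> ACC=-9
Event 3 (EXEC): [MAIN] PC=2: INC 2 -> ACC=-7
Event 4 (EXEC): [MAIN] PC=3: HALT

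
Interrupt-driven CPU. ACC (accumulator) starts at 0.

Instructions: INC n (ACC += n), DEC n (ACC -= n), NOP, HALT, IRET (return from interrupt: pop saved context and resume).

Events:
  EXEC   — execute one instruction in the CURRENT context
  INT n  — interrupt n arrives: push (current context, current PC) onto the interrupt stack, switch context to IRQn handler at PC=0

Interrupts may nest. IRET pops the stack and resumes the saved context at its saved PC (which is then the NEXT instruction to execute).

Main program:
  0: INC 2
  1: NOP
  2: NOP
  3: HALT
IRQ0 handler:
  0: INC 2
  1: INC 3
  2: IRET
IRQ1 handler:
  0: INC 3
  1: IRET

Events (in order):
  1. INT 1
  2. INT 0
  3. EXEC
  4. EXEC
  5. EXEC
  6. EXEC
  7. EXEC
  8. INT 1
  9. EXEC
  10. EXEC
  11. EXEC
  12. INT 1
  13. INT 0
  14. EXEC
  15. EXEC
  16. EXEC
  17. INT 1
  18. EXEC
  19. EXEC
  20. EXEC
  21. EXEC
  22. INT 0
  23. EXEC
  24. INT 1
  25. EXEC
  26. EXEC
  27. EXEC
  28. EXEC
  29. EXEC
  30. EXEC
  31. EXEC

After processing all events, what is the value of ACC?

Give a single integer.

Answer: 32

Derivation:
Event 1 (INT 1): INT 1 arrives: push (MAIN, PC=0), enter IRQ1 at PC=0 (depth now 1)
Event 2 (INT 0): INT 0 arrives: push (IRQ1, PC=0), enter IRQ0 at PC=0 (depth now 2)
Event 3 (EXEC): [IRQ0] PC=0: INC 2 -> ACC=2
Event 4 (EXEC): [IRQ0] PC=1: INC 3 -> ACC=5
Event 5 (EXEC): [IRQ0] PC=2: IRET -> resume IRQ1 at PC=0 (depth now 1)
Event 6 (EXEC): [IRQ1] PC=0: INC 3 -> ACC=8
Event 7 (EXEC): [IRQ1] PC=1: IRET -> resume MAIN at PC=0 (depth now 0)
Event 8 (INT 1): INT 1 arrives: push (MAIN, PC=0), enter IRQ1 at PC=0 (depth now 1)
Event 9 (EXEC): [IRQ1] PC=0: INC 3 -> ACC=11
Event 10 (EXEC): [IRQ1] PC=1: IRET -> resume MAIN at PC=0 (depth now 0)
Event 11 (EXEC): [MAIN] PC=0: INC 2 -> ACC=13
Event 12 (INT 1): INT 1 arrives: push (MAIN, PC=1), enter IRQ1 at PC=0 (depth now 1)
Event 13 (INT 0): INT 0 arrives: push (IRQ1, PC=0), enter IRQ0 at PC=0 (depth now 2)
Event 14 (EXEC): [IRQ0] PC=0: INC 2 -> ACC=15
Event 15 (EXEC): [IRQ0] PC=1: INC 3 -> ACC=18
Event 16 (EXEC): [IRQ0] PC=2: IRET -> resume IRQ1 at PC=0 (depth now 1)
Event 17 (INT 1): INT 1 arrives: push (IRQ1, PC=0), enter IRQ1 at PC=0 (depth now 2)
Event 18 (EXEC): [IRQ1] PC=0: INC 3 -> ACC=21
Event 19 (EXEC): [IRQ1] PC=1: IRET -> resume IRQ1 at PC=0 (depth now 1)
Event 20 (EXEC): [IRQ1] PC=0: INC 3 -> ACC=24
Event 21 (EXEC): [IRQ1] PC=1: IRET -> resume MAIN at PC=1 (depth now 0)
Event 22 (INT 0): INT 0 arrives: push (MAIN, PC=1), enter IRQ0 at PC=0 (depth now 1)
Event 23 (EXEC): [IRQ0] PC=0: INC 2 -> ACC=26
Event 24 (INT 1): INT 1 arrives: push (IRQ0, PC=1), enter IRQ1 at PC=0 (depth now 2)
Event 25 (EXEC): [IRQ1] PC=0: INC 3 -> ACC=29
Event 26 (EXEC): [IRQ1] PC=1: IRET -> resume IRQ0 at PC=1 (depth now 1)
Event 27 (EXEC): [IRQ0] PC=1: INC 3 -> ACC=32
Event 28 (EXEC): [IRQ0] PC=2: IRET -> resume MAIN at PC=1 (depth now 0)
Event 29 (EXEC): [MAIN] PC=1: NOP
Event 30 (EXEC): [MAIN] PC=2: NOP
Event 31 (EXEC): [MAIN] PC=3: HALT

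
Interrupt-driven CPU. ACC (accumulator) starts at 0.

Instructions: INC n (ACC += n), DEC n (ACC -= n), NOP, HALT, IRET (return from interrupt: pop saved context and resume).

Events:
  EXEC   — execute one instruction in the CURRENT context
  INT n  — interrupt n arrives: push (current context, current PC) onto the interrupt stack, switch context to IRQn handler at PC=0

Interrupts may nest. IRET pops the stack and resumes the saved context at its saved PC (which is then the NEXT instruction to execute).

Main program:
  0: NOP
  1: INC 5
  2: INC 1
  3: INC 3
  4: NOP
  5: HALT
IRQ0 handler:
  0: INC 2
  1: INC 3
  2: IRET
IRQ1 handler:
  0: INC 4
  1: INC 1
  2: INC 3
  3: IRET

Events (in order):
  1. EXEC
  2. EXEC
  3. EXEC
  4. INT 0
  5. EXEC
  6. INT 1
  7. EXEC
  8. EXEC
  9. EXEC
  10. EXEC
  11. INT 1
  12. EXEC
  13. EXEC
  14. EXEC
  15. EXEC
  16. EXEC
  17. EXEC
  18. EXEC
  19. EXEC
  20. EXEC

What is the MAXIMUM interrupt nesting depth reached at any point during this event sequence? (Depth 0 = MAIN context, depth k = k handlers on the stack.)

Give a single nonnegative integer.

Event 1 (EXEC): [MAIN] PC=0: NOP [depth=0]
Event 2 (EXEC): [MAIN] PC=1: INC 5 -> ACC=5 [depth=0]
Event 3 (EXEC): [MAIN] PC=2: INC 1 -> ACC=6 [depth=0]
Event 4 (INT 0): INT 0 arrives: push (MAIN, PC=3), enter IRQ0 at PC=0 (depth now 1) [depth=1]
Event 5 (EXEC): [IRQ0] PC=0: INC 2 -> ACC=8 [depth=1]
Event 6 (INT 1): INT 1 arrives: push (IRQ0, PC=1), enter IRQ1 at PC=0 (depth now 2) [depth=2]
Event 7 (EXEC): [IRQ1] PC=0: INC 4 -> ACC=12 [depth=2]
Event 8 (EXEC): [IRQ1] PC=1: INC 1 -> ACC=13 [depth=2]
Event 9 (EXEC): [IRQ1] PC=2: INC 3 -> ACC=16 [depth=2]
Event 10 (EXEC): [IRQ1] PC=3: IRET -> resume IRQ0 at PC=1 (depth now 1) [depth=1]
Event 11 (INT 1): INT 1 arrives: push (IRQ0, PC=1), enter IRQ1 at PC=0 (depth now 2) [depth=2]
Event 12 (EXEC): [IRQ1] PC=0: INC 4 -> ACC=20 [depth=2]
Event 13 (EXEC): [IRQ1] PC=1: INC 1 -> ACC=21 [depth=2]
Event 14 (EXEC): [IRQ1] PC=2: INC 3 -> ACC=24 [depth=2]
Event 15 (EXEC): [IRQ1] PC=3: IRET -> resume IRQ0 at PC=1 (depth now 1) [depth=1]
Event 16 (EXEC): [IRQ0] PC=1: INC 3 -> ACC=27 [depth=1]
Event 17 (EXEC): [IRQ0] PC=2: IRET -> resume MAIN at PC=3 (depth now 0) [depth=0]
Event 18 (EXEC): [MAIN] PC=3: INC 3 -> ACC=30 [depth=0]
Event 19 (EXEC): [MAIN] PC=4: NOP [depth=0]
Event 20 (EXEC): [MAIN] PC=5: HALT [depth=0]
Max depth observed: 2

Answer: 2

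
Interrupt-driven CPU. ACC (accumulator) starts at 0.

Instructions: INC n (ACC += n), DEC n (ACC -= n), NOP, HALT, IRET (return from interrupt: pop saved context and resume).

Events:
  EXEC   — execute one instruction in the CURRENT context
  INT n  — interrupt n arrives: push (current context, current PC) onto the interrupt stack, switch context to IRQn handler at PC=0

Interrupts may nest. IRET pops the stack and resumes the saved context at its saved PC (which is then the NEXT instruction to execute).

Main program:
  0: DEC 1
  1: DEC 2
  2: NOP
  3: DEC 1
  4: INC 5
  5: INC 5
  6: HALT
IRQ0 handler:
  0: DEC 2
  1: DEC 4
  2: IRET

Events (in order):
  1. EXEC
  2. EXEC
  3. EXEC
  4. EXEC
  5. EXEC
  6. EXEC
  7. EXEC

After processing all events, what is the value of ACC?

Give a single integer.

Event 1 (EXEC): [MAIN] PC=0: DEC 1 -> ACC=-1
Event 2 (EXEC): [MAIN] PC=1: DEC 2 -> ACC=-3
Event 3 (EXEC): [MAIN] PC=2: NOP
Event 4 (EXEC): [MAIN] PC=3: DEC 1 -> ACC=-4
Event 5 (EXEC): [MAIN] PC=4: INC 5 -> ACC=1
Event 6 (EXEC): [MAIN] PC=5: INC 5 -> ACC=6
Event 7 (EXEC): [MAIN] PC=6: HALT

Answer: 6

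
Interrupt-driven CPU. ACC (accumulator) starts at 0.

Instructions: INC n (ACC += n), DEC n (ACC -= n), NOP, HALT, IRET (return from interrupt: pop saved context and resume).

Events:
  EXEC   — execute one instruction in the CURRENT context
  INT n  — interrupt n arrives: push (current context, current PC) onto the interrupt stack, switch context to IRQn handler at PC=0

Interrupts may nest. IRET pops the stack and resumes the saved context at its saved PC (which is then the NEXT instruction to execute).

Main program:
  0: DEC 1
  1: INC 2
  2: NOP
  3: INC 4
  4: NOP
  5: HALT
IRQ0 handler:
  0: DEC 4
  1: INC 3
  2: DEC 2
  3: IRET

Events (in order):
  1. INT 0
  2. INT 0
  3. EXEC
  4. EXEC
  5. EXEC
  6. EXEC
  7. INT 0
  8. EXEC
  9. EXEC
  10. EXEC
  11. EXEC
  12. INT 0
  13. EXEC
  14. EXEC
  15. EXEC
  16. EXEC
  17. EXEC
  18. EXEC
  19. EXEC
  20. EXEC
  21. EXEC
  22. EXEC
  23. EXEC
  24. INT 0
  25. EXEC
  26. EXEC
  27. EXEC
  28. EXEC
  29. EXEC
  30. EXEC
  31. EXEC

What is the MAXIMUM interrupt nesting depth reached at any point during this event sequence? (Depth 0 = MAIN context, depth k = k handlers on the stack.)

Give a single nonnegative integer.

Answer: 2

Derivation:
Event 1 (INT 0): INT 0 arrives: push (MAIN, PC=0), enter IRQ0 at PC=0 (depth now 1) [depth=1]
Event 2 (INT 0): INT 0 arrives: push (IRQ0, PC=0), enter IRQ0 at PC=0 (depth now 2) [depth=2]
Event 3 (EXEC): [IRQ0] PC=0: DEC 4 -> ACC=-4 [depth=2]
Event 4 (EXEC): [IRQ0] PC=1: INC 3 -> ACC=-1 [depth=2]
Event 5 (EXEC): [IRQ0] PC=2: DEC 2 -> ACC=-3 [depth=2]
Event 6 (EXEC): [IRQ0] PC=3: IRET -> resume IRQ0 at PC=0 (depth now 1) [depth=1]
Event 7 (INT 0): INT 0 arrives: push (IRQ0, PC=0), enter IRQ0 at PC=0 (depth now 2) [depth=2]
Event 8 (EXEC): [IRQ0] PC=0: DEC 4 -> ACC=-7 [depth=2]
Event 9 (EXEC): [IRQ0] PC=1: INC 3 -> ACC=-4 [depth=2]
Event 10 (EXEC): [IRQ0] PC=2: DEC 2 -> ACC=-6 [depth=2]
Event 11 (EXEC): [IRQ0] PC=3: IRET -> resume IRQ0 at PC=0 (depth now 1) [depth=1]
Event 12 (INT 0): INT 0 arrives: push (IRQ0, PC=0), enter IRQ0 at PC=0 (depth now 2) [depth=2]
Event 13 (EXEC): [IRQ0] PC=0: DEC 4 -> ACC=-10 [depth=2]
Event 14 (EXEC): [IRQ0] PC=1: INC 3 -> ACC=-7 [depth=2]
Event 15 (EXEC): [IRQ0] PC=2: DEC 2 -> ACC=-9 [depth=2]
Event 16 (EXEC): [IRQ0] PC=3: IRET -> resume IRQ0 at PC=0 (depth now 1) [depth=1]
Event 17 (EXEC): [IRQ0] PC=0: DEC 4 -> ACC=-13 [depth=1]
Event 18 (EXEC): [IRQ0] PC=1: INC 3 -> ACC=-10 [depth=1]
Event 19 (EXEC): [IRQ0] PC=2: DEC 2 -> ACC=-12 [depth=1]
Event 20 (EXEC): [IRQ0] PC=3: IRET -> resume MAIN at PC=0 (depth now 0) [depth=0]
Event 21 (EXEC): [MAIN] PC=0: DEC 1 -> ACC=-13 [depth=0]
Event 22 (EXEC): [MAIN] PC=1: INC 2 -> ACC=-11 [depth=0]
Event 23 (EXEC): [MAIN] PC=2: NOP [depth=0]
Event 24 (INT 0): INT 0 arrives: push (MAIN, PC=3), enter IRQ0 at PC=0 (depth now 1) [depth=1]
Event 25 (EXEC): [IRQ0] PC=0: DEC 4 -> ACC=-15 [depth=1]
Event 26 (EXEC): [IRQ0] PC=1: INC 3 -> ACC=-12 [depth=1]
Event 27 (EXEC): [IRQ0] PC=2: DEC 2 -> ACC=-14 [depth=1]
Event 28 (EXEC): [IRQ0] PC=3: IRET -> resume MAIN at PC=3 (depth now 0) [depth=0]
Event 29 (EXEC): [MAIN] PC=3: INC 4 -> ACC=-10 [depth=0]
Event 30 (EXEC): [MAIN] PC=4: NOP [depth=0]
Event 31 (EXEC): [MAIN] PC=5: HALT [depth=0]
Max depth observed: 2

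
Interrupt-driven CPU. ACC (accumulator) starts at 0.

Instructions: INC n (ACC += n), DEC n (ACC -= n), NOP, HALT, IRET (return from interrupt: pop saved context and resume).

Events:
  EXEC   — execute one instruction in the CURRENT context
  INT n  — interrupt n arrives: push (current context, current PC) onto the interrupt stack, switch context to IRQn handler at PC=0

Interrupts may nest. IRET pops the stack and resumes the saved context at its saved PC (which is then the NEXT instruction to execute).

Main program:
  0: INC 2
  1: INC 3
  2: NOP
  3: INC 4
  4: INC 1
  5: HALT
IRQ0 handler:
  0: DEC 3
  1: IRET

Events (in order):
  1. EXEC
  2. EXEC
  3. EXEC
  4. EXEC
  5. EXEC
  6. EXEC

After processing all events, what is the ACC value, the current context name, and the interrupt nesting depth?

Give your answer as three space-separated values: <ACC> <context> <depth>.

Answer: 10 MAIN 0

Derivation:
Event 1 (EXEC): [MAIN] PC=0: INC 2 -> ACC=2
Event 2 (EXEC): [MAIN] PC=1: INC 3 -> ACC=5
Event 3 (EXEC): [MAIN] PC=2: NOP
Event 4 (EXEC): [MAIN] PC=3: INC 4 -> ACC=9
Event 5 (EXEC): [MAIN] PC=4: INC 1 -> ACC=10
Event 6 (EXEC): [MAIN] PC=5: HALT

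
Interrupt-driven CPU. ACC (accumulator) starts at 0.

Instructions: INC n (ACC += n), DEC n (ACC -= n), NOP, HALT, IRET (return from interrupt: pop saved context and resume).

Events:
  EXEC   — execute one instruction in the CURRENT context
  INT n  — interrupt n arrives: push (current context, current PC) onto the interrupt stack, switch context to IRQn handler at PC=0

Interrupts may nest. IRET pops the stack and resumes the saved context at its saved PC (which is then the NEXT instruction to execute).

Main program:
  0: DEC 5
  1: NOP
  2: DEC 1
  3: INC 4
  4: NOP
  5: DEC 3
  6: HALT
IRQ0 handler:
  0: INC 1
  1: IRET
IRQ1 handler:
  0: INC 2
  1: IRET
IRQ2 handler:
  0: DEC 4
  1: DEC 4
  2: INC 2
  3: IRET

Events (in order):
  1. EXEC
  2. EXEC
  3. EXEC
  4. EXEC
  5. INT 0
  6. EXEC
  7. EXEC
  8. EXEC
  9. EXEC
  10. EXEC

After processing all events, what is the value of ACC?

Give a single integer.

Answer: -4

Derivation:
Event 1 (EXEC): [MAIN] PC=0: DEC 5 -> ACC=-5
Event 2 (EXEC): [MAIN] PC=1: NOP
Event 3 (EXEC): [MAIN] PC=2: DEC 1 -> ACC=-6
Event 4 (EXEC): [MAIN] PC=3: INC 4 -> ACC=-2
Event 5 (INT 0): INT 0 arrives: push (MAIN, PC=4), enter IRQ0 at PC=0 (depth now 1)
Event 6 (EXEC): [IRQ0] PC=0: INC 1 -> ACC=-1
Event 7 (EXEC): [IRQ0] PC=1: IRET -> resume MAIN at PC=4 (depth now 0)
Event 8 (EXEC): [MAIN] PC=4: NOP
Event 9 (EXEC): [MAIN] PC=5: DEC 3 -> ACC=-4
Event 10 (EXEC): [MAIN] PC=6: HALT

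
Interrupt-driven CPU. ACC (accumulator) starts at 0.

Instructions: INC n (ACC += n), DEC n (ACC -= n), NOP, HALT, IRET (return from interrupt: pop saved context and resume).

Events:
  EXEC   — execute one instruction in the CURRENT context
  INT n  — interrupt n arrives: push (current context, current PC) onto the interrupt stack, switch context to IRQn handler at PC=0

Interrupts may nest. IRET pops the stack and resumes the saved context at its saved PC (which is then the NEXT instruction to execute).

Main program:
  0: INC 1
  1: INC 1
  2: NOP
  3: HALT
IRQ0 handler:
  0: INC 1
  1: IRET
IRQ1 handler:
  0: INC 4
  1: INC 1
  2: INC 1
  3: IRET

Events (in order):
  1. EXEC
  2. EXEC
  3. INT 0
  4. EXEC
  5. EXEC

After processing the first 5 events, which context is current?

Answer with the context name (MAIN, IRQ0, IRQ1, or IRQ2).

Answer: MAIN

Derivation:
Event 1 (EXEC): [MAIN] PC=0: INC 1 -> ACC=1
Event 2 (EXEC): [MAIN] PC=1: INC 1 -> ACC=2
Event 3 (INT 0): INT 0 arrives: push (MAIN, PC=2), enter IRQ0 at PC=0 (depth now 1)
Event 4 (EXEC): [IRQ0] PC=0: INC 1 -> ACC=3
Event 5 (EXEC): [IRQ0] PC=1: IRET -> resume MAIN at PC=2 (depth now 0)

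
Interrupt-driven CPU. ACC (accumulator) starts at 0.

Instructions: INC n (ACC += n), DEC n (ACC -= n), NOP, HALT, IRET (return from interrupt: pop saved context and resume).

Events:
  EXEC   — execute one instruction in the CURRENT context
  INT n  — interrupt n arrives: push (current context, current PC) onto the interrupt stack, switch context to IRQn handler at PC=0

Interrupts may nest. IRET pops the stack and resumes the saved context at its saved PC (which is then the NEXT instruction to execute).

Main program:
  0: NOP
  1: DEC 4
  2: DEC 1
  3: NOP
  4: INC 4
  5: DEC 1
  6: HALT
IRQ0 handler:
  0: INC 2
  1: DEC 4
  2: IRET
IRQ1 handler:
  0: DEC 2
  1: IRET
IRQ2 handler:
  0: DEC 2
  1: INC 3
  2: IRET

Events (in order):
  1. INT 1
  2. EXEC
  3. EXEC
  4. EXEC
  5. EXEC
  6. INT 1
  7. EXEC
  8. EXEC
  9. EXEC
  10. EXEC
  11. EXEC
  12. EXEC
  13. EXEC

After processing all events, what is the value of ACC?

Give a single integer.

Event 1 (INT 1): INT 1 arrives: push (MAIN, PC=0), enter IRQ1 at PC=0 (depth now 1)
Event 2 (EXEC): [IRQ1] PC=0: DEC 2 -> ACC=-2
Event 3 (EXEC): [IRQ1] PC=1: IRET -> resume MAIN at PC=0 (depth now 0)
Event 4 (EXEC): [MAIN] PC=0: NOP
Event 5 (EXEC): [MAIN] PC=1: DEC 4 -> ACC=-6
Event 6 (INT 1): INT 1 arrives: push (MAIN, PC=2), enter IRQ1 at PC=0 (depth now 1)
Event 7 (EXEC): [IRQ1] PC=0: DEC 2 -> ACC=-8
Event 8 (EXEC): [IRQ1] PC=1: IRET -> resume MAIN at PC=2 (depth now 0)
Event 9 (EXEC): [MAIN] PC=2: DEC 1 -> ACC=-9
Event 10 (EXEC): [MAIN] PC=3: NOP
Event 11 (EXEC): [MAIN] PC=4: INC 4 -> ACC=-5
Event 12 (EXEC): [MAIN] PC=5: DEC 1 -> ACC=-6
Event 13 (EXEC): [MAIN] PC=6: HALT

Answer: -6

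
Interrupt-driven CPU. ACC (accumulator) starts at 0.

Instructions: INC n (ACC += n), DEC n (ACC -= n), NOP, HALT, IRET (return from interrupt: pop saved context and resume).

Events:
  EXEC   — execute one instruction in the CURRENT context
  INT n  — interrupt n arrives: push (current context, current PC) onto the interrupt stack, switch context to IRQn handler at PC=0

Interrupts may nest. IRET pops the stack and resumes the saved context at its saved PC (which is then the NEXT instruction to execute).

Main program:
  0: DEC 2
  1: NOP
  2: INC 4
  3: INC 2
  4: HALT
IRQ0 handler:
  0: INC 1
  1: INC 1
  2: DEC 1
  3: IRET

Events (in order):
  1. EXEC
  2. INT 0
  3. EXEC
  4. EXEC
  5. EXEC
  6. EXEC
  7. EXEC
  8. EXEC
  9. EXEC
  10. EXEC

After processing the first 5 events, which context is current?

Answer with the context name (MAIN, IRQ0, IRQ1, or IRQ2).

Answer: IRQ0

Derivation:
Event 1 (EXEC): [MAIN] PC=0: DEC 2 -> ACC=-2
Event 2 (INT 0): INT 0 arrives: push (MAIN, PC=1), enter IRQ0 at PC=0 (depth now 1)
Event 3 (EXEC): [IRQ0] PC=0: INC 1 -> ACC=-1
Event 4 (EXEC): [IRQ0] PC=1: INC 1 -> ACC=0
Event 5 (EXEC): [IRQ0] PC=2: DEC 1 -> ACC=-1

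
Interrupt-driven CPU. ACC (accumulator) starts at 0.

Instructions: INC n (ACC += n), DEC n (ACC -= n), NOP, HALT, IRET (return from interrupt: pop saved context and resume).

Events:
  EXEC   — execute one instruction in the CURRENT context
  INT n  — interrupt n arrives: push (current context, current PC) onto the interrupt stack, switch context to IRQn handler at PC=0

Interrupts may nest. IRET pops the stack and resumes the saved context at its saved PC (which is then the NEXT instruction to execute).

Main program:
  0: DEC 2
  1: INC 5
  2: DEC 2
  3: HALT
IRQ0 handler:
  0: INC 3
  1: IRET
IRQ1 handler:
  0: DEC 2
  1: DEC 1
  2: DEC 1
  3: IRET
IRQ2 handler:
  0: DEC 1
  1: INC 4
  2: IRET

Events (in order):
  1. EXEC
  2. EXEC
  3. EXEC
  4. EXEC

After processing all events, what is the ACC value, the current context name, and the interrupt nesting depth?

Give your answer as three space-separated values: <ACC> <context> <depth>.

Answer: 1 MAIN 0

Derivation:
Event 1 (EXEC): [MAIN] PC=0: DEC 2 -> ACC=-2
Event 2 (EXEC): [MAIN] PC=1: INC 5 -> ACC=3
Event 3 (EXEC): [MAIN] PC=2: DEC 2 -> ACC=1
Event 4 (EXEC): [MAIN] PC=3: HALT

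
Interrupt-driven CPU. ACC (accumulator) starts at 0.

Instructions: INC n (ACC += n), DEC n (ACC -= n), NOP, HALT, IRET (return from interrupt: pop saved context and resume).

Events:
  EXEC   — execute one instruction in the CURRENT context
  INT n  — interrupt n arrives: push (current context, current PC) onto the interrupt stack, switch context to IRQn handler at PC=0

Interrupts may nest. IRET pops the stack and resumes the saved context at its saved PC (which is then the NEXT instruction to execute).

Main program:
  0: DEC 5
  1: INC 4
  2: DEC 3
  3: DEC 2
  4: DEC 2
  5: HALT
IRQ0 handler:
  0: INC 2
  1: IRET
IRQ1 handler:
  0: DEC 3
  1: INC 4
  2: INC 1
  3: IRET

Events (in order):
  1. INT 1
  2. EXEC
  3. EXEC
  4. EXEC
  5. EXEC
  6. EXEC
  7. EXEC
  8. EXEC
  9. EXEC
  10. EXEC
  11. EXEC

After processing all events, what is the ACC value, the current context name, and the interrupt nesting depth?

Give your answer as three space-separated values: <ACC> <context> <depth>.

Event 1 (INT 1): INT 1 arrives: push (MAIN, PC=0), enter IRQ1 at PC=0 (depth now 1)
Event 2 (EXEC): [IRQ1] PC=0: DEC 3 -> ACC=-3
Event 3 (EXEC): [IRQ1] PC=1: INC 4 -> ACC=1
Event 4 (EXEC): [IRQ1] PC=2: INC 1 -> ACC=2
Event 5 (EXEC): [IRQ1] PC=3: IRET -> resume MAIN at PC=0 (depth now 0)
Event 6 (EXEC): [MAIN] PC=0: DEC 5 -> ACC=-3
Event 7 (EXEC): [MAIN] PC=1: INC 4 -> ACC=1
Event 8 (EXEC): [MAIN] PC=2: DEC 3 -> ACC=-2
Event 9 (EXEC): [MAIN] PC=3: DEC 2 -> ACC=-4
Event 10 (EXEC): [MAIN] PC=4: DEC 2 -> ACC=-6
Event 11 (EXEC): [MAIN] PC=5: HALT

Answer: -6 MAIN 0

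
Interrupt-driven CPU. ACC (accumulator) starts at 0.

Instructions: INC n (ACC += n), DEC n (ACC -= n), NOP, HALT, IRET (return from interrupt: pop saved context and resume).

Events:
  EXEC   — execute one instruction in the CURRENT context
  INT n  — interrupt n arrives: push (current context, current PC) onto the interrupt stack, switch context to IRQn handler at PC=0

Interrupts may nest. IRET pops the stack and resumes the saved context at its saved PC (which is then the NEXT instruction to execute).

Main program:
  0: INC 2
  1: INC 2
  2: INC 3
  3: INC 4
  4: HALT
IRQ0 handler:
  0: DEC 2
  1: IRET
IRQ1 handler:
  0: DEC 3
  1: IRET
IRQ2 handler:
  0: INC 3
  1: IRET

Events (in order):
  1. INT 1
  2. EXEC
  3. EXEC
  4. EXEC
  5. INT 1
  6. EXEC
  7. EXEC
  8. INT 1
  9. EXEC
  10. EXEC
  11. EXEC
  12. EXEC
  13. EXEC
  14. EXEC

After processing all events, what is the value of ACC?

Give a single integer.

Event 1 (INT 1): INT 1 arrives: push (MAIN, PC=0), enter IRQ1 at PC=0 (depth now 1)
Event 2 (EXEC): [IRQ1] PC=0: DEC 3 -> ACC=-3
Event 3 (EXEC): [IRQ1] PC=1: IRET -> resume MAIN at PC=0 (depth now 0)
Event 4 (EXEC): [MAIN] PC=0: INC 2 -> ACC=-1
Event 5 (INT 1): INT 1 arrives: push (MAIN, PC=1), enter IRQ1 at PC=0 (depth now 1)
Event 6 (EXEC): [IRQ1] PC=0: DEC 3 -> ACC=-4
Event 7 (EXEC): [IRQ1] PC=1: IRET -> resume MAIN at PC=1 (depth now 0)
Event 8 (INT 1): INT 1 arrives: push (MAIN, PC=1), enter IRQ1 at PC=0 (depth now 1)
Event 9 (EXEC): [IRQ1] PC=0: DEC 3 -> ACC=-7
Event 10 (EXEC): [IRQ1] PC=1: IRET -> resume MAIN at PC=1 (depth now 0)
Event 11 (EXEC): [MAIN] PC=1: INC 2 -> ACC=-5
Event 12 (EXEC): [MAIN] PC=2: INC 3 -> ACC=-2
Event 13 (EXEC): [MAIN] PC=3: INC 4 -> ACC=2
Event 14 (EXEC): [MAIN] PC=4: HALT

Answer: 2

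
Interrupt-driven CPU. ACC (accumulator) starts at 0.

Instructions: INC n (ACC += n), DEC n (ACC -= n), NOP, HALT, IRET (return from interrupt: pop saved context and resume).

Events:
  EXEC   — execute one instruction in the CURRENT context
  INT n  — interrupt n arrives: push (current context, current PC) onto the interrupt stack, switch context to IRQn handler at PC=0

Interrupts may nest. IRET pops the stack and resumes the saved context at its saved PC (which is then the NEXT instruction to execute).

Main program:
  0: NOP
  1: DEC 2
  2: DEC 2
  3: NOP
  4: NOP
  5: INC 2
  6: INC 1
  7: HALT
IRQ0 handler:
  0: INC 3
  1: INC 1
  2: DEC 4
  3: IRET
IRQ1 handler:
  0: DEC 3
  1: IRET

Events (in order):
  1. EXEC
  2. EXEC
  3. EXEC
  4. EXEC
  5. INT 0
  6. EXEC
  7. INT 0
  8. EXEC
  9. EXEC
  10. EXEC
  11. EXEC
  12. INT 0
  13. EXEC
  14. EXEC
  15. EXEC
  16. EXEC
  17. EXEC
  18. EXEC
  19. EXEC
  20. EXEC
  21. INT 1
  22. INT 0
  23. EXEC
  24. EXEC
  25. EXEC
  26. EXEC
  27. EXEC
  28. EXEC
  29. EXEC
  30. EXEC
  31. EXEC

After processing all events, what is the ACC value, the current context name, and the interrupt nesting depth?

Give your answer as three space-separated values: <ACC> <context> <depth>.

Event 1 (EXEC): [MAIN] PC=0: NOP
Event 2 (EXEC): [MAIN] PC=1: DEC 2 -> ACC=-2
Event 3 (EXEC): [MAIN] PC=2: DEC 2 -> ACC=-4
Event 4 (EXEC): [MAIN] PC=3: NOP
Event 5 (INT 0): INT 0 arrives: push (MAIN, PC=4), enter IRQ0 at PC=0 (depth now 1)
Event 6 (EXEC): [IRQ0] PC=0: INC 3 -> ACC=-1
Event 7 (INT 0): INT 0 arrives: push (IRQ0, PC=1), enter IRQ0 at PC=0 (depth now 2)
Event 8 (EXEC): [IRQ0] PC=0: INC 3 -> ACC=2
Event 9 (EXEC): [IRQ0] PC=1: INC 1 -> ACC=3
Event 10 (EXEC): [IRQ0] PC=2: DEC 4 -> ACC=-1
Event 11 (EXEC): [IRQ0] PC=3: IRET -> resume IRQ0 at PC=1 (depth now 1)
Event 12 (INT 0): INT 0 arrives: push (IRQ0, PC=1), enter IRQ0 at PC=0 (depth now 2)
Event 13 (EXEC): [IRQ0] PC=0: INC 3 -> ACC=2
Event 14 (EXEC): [IRQ0] PC=1: INC 1 -> ACC=3
Event 15 (EXEC): [IRQ0] PC=2: DEC 4 -> ACC=-1
Event 16 (EXEC): [IRQ0] PC=3: IRET -> resume IRQ0 at PC=1 (depth now 1)
Event 17 (EXEC): [IRQ0] PC=1: INC 1 -> ACC=0
Event 18 (EXEC): [IRQ0] PC=2: DEC 4 -> ACC=-4
Event 19 (EXEC): [IRQ0] PC=3: IRET -> resume MAIN at PC=4 (depth now 0)
Event 20 (EXEC): [MAIN] PC=4: NOP
Event 21 (INT 1): INT 1 arrives: push (MAIN, PC=5), enter IRQ1 at PC=0 (depth now 1)
Event 22 (INT 0): INT 0 arrives: push (IRQ1, PC=0), enter IRQ0 at PC=0 (depth now 2)
Event 23 (EXEC): [IRQ0] PC=0: INC 3 -> ACC=-1
Event 24 (EXEC): [IRQ0] PC=1: INC 1 -> ACC=0
Event 25 (EXEC): [IRQ0] PC=2: DEC 4 -> ACC=-4
Event 26 (EXEC): [IRQ0] PC=3: IRET -> resume IRQ1 at PC=0 (depth now 1)
Event 27 (EXEC): [IRQ1] PC=0: DEC 3 -> ACC=-7
Event 28 (EXEC): [IRQ1] PC=1: IRET -> resume MAIN at PC=5 (depth now 0)
Event 29 (EXEC): [MAIN] PC=5: INC 2 -> ACC=-5
Event 30 (EXEC): [MAIN] PC=6: INC 1 -> ACC=-4
Event 31 (EXEC): [MAIN] PC=7: HALT

Answer: -4 MAIN 0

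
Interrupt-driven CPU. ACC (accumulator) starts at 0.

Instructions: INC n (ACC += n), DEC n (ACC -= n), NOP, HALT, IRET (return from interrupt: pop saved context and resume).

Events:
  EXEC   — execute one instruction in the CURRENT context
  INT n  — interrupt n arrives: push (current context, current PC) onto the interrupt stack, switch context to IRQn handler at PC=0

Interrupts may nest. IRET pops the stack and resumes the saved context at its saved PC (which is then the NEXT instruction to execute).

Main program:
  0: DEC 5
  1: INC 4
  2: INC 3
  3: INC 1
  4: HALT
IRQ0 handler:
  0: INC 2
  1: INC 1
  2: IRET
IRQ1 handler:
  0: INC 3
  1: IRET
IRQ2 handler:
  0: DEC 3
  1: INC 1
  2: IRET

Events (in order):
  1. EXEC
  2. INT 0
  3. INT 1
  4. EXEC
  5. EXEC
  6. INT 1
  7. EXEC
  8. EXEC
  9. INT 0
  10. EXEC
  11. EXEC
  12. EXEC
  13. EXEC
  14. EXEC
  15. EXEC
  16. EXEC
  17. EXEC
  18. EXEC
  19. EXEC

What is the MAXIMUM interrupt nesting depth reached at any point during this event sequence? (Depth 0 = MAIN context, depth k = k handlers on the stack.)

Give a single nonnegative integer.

Event 1 (EXEC): [MAIN] PC=0: DEC 5 -> ACC=-5 [depth=0]
Event 2 (INT 0): INT 0 arrives: push (MAIN, PC=1), enter IRQ0 at PC=0 (depth now 1) [depth=1]
Event 3 (INT 1): INT 1 arrives: push (IRQ0, PC=0), enter IRQ1 at PC=0 (depth now 2) [depth=2]
Event 4 (EXEC): [IRQ1] PC=0: INC 3 -> ACC=-2 [depth=2]
Event 5 (EXEC): [IRQ1] PC=1: IRET -> resume IRQ0 at PC=0 (depth now 1) [depth=1]
Event 6 (INT 1): INT 1 arrives: push (IRQ0, PC=0), enter IRQ1 at PC=0 (depth now 2) [depth=2]
Event 7 (EXEC): [IRQ1] PC=0: INC 3 -> ACC=1 [depth=2]
Event 8 (EXEC): [IRQ1] PC=1: IRET -> resume IRQ0 at PC=0 (depth now 1) [depth=1]
Event 9 (INT 0): INT 0 arrives: push (IRQ0, PC=0), enter IRQ0 at PC=0 (depth now 2) [depth=2]
Event 10 (EXEC): [IRQ0] PC=0: INC 2 -> ACC=3 [depth=2]
Event 11 (EXEC): [IRQ0] PC=1: INC 1 -> ACC=4 [depth=2]
Event 12 (EXEC): [IRQ0] PC=2: IRET -> resume IRQ0 at PC=0 (depth now 1) [depth=1]
Event 13 (EXEC): [IRQ0] PC=0: INC 2 -> ACC=6 [depth=1]
Event 14 (EXEC): [IRQ0] PC=1: INC 1 -> ACC=7 [depth=1]
Event 15 (EXEC): [IRQ0] PC=2: IRET -> resume MAIN at PC=1 (depth now 0) [depth=0]
Event 16 (EXEC): [MAIN] PC=1: INC 4 -> ACC=11 [depth=0]
Event 17 (EXEC): [MAIN] PC=2: INC 3 -> ACC=14 [depth=0]
Event 18 (EXEC): [MAIN] PC=3: INC 1 -> ACC=15 [depth=0]
Event 19 (EXEC): [MAIN] PC=4: HALT [depth=0]
Max depth observed: 2

Answer: 2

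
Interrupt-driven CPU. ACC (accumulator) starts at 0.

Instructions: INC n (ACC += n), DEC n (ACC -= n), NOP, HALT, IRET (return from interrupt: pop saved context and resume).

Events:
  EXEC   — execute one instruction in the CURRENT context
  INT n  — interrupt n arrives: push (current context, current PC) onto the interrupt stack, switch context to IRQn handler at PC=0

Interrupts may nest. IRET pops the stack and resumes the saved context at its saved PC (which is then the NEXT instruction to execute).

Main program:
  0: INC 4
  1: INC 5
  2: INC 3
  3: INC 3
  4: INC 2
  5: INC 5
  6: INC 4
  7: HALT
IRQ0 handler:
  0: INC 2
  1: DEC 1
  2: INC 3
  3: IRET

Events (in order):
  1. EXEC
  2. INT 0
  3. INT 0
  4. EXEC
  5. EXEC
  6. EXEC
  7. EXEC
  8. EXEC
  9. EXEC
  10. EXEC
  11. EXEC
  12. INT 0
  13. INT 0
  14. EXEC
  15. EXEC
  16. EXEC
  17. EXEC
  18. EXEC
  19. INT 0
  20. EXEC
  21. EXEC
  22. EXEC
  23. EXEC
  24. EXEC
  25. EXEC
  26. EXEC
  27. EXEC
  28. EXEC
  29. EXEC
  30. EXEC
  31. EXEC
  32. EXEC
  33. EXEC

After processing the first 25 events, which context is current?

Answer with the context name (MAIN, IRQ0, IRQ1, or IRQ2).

Answer: IRQ0

Derivation:
Event 1 (EXEC): [MAIN] PC=0: INC 4 -> ACC=4
Event 2 (INT 0): INT 0 arrives: push (MAIN, PC=1), enter IRQ0 at PC=0 (depth now 1)
Event 3 (INT 0): INT 0 arrives: push (IRQ0, PC=0), enter IRQ0 at PC=0 (depth now 2)
Event 4 (EXEC): [IRQ0] PC=0: INC 2 -> ACC=6
Event 5 (EXEC): [IRQ0] PC=1: DEC 1 -> ACC=5
Event 6 (EXEC): [IRQ0] PC=2: INC 3 -> ACC=8
Event 7 (EXEC): [IRQ0] PC=3: IRET -> resume IRQ0 at PC=0 (depth now 1)
Event 8 (EXEC): [IRQ0] PC=0: INC 2 -> ACC=10
Event 9 (EXEC): [IRQ0] PC=1: DEC 1 -> ACC=9
Event 10 (EXEC): [IRQ0] PC=2: INC 3 -> ACC=12
Event 11 (EXEC): [IRQ0] PC=3: IRET -> resume MAIN at PC=1 (depth now 0)
Event 12 (INT 0): INT 0 arrives: push (MAIN, PC=1), enter IRQ0 at PC=0 (depth now 1)
Event 13 (INT 0): INT 0 arrives: push (IRQ0, PC=0), enter IRQ0 at PC=0 (depth now 2)
Event 14 (EXEC): [IRQ0] PC=0: INC 2 -> ACC=14
Event 15 (EXEC): [IRQ0] PC=1: DEC 1 -> ACC=13
Event 16 (EXEC): [IRQ0] PC=2: INC 3 -> ACC=16
Event 17 (EXEC): [IRQ0] PC=3: IRET -> resume IRQ0 at PC=0 (depth now 1)
Event 18 (EXEC): [IRQ0] PC=0: INC 2 -> ACC=18
Event 19 (INT 0): INT 0 arrives: push (IRQ0, PC=1), enter IRQ0 at PC=0 (depth now 2)
Event 20 (EXEC): [IRQ0] PC=0: INC 2 -> ACC=20
Event 21 (EXEC): [IRQ0] PC=1: DEC 1 -> ACC=19
Event 22 (EXEC): [IRQ0] PC=2: INC 3 -> ACC=22
Event 23 (EXEC): [IRQ0] PC=3: IRET -> resume IRQ0 at PC=1 (depth now 1)
Event 24 (EXEC): [IRQ0] PC=1: DEC 1 -> ACC=21
Event 25 (EXEC): [IRQ0] PC=2: INC 3 -> ACC=24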